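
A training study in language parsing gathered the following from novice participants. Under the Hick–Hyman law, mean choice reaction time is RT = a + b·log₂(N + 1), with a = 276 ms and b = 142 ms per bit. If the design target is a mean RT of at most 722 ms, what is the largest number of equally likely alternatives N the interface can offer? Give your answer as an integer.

Set 276 + 142·log₂(N + 1) ≤ 722.
log₂(N + 1) ≤ (722 − 276) / 142 = 3.1408.
N + 1 ≤ 2^3.1408 = 8.8201.
N ≤ 7.8201, so the largest integer N is 7.

7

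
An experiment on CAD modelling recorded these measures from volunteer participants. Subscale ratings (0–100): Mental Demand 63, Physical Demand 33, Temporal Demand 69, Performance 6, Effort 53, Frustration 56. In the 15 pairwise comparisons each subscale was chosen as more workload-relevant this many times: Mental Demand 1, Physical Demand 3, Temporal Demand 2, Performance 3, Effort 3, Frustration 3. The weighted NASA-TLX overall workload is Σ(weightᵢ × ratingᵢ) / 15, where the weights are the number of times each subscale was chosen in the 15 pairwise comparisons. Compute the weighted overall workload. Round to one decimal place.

The tallies are the weights (they sum to 15).
Weighted sum = 1·63 + 3·33 + 2·69 + 3·6 + 3·53 + 3·56
            = 63 + 99 + 138 + 18 + 159 + 168 = 645.
Overall workload = 645 / 15 = 43.0000 ≈ 43.0.

43.0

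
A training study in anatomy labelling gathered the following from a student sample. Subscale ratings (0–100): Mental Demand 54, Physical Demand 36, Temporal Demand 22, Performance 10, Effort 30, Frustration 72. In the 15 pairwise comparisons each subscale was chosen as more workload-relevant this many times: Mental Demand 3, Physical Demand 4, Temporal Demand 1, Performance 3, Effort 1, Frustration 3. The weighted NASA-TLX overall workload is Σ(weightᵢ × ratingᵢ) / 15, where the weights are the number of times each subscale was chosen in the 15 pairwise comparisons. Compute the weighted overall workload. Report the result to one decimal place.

40.3

The tallies are the weights (they sum to 15).
Weighted sum = 3·54 + 4·36 + 1·22 + 3·10 + 1·30 + 3·72
            = 162 + 144 + 22 + 30 + 30 + 216 = 604.
Overall workload = 604 / 15 = 40.2667 ≈ 40.3.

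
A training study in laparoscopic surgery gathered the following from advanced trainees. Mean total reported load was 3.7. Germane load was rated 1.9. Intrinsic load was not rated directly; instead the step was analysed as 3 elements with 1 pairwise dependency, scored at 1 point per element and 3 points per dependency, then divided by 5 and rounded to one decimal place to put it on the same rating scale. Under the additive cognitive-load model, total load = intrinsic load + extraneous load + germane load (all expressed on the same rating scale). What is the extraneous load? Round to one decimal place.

0.6

Intrinsic (element-interactivity): (3 × 1 + 1 × 3) / 5 = 6 / 5 = 1.2000 → 1.2.
extraneous load = total − intrinsic − germane
             = 3.7 − 1.2 − 1.9 = 0.6.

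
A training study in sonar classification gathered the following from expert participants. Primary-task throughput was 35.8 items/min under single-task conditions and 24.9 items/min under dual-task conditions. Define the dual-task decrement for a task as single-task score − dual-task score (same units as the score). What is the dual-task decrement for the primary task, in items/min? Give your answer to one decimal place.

10.9

Decrement = 35.8 − 24.9 = 10.9000 items/min ≈ 10.9 items/min.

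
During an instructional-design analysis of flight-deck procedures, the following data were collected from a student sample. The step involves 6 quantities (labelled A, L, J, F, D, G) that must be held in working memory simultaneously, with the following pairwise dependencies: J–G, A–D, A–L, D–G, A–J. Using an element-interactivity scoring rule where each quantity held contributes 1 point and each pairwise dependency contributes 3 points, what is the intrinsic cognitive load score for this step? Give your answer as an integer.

Count of quantities held simultaneously: 6.
Count of pairwise dependencies listed: 5.
Element contribution: 6 × 1 = 6.
Interaction contribution: 5 × 3 = 15.
Intrinsic load = 6 + 15 = 21.

21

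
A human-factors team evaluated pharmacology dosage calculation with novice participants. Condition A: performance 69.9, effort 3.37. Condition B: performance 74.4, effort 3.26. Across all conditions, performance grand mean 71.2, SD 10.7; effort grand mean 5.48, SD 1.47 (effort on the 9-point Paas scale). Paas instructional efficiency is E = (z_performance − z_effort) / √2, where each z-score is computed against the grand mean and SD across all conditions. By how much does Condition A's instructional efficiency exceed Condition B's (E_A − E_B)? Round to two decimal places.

Condition A: z_P = (69.9 − 71.2)/10.7 = -0.1215; z_E = (3.37 − 5.48)/1.47 = -1.4354; E_A = (-0.1215 − (-1.4354))/√2 = 0.9291.
Condition B: z_P = (74.4 − 71.2)/10.7 = 0.2991; z_E = (3.26 − 5.48)/1.47 = -1.5102; E_B = (0.2991 − (-1.5102))/√2 = 1.2794.
E_A − E_B = 0.9291 − 1.2794 = -0.3503 ≈ -0.35.

-0.35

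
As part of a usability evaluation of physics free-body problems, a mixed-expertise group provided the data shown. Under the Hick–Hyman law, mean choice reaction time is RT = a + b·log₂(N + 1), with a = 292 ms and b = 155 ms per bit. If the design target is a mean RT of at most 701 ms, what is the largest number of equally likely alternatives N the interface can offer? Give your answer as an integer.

5

Set 292 + 155·log₂(N + 1) ≤ 701.
log₂(N + 1) ≤ (701 − 292) / 155 = 2.6387.
N + 1 ≤ 2^2.6387 = 6.2277.
N ≤ 5.2277, so the largest integer N is 5.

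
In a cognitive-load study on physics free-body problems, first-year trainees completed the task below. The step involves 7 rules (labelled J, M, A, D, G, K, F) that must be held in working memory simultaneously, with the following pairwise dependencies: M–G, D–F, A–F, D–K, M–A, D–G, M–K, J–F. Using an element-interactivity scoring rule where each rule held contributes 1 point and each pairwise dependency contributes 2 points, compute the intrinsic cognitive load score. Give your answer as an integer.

Count of rules held simultaneously: 7.
Count of pairwise dependencies listed: 8.
Element contribution: 7 × 1 = 7.
Interaction contribution: 8 × 2 = 16.
Intrinsic load = 7 + 16 = 23.

23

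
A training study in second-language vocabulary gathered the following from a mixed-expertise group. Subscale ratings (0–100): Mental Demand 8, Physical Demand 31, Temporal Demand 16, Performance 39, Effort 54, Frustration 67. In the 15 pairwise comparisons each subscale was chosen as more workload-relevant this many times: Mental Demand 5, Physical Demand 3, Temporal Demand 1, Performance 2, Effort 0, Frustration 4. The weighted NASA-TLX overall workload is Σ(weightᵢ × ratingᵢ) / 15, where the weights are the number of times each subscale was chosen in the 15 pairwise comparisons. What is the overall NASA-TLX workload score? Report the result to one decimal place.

The tallies are the weights (they sum to 15).
Weighted sum = 5·8 + 3·31 + 1·16 + 2·39 + 0·54 + 4·67
            = 40 + 93 + 16 + 78 + 0 + 268 = 495.
Overall workload = 495 / 15 = 33.0000 ≈ 33.0.

33.0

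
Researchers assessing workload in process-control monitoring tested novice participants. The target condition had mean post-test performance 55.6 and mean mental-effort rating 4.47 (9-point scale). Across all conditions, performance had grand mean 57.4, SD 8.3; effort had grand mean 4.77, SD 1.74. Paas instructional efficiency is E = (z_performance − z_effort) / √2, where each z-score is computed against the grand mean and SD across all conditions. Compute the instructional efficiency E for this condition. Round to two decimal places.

z_performance = (55.6 − 57.4) / 8.3 = -1.8000 / 8.3 = -0.2169.
z_effort = (4.47 − 4.77) / 1.74 = -0.3000 / 1.74 = -0.1724.
z_P − z_E = -0.2169 − (-0.1724) = -0.0445.
E = -0.0445 / √2 = -0.0445 / 1.41421 = -0.0315 ≈ -0.03.

-0.03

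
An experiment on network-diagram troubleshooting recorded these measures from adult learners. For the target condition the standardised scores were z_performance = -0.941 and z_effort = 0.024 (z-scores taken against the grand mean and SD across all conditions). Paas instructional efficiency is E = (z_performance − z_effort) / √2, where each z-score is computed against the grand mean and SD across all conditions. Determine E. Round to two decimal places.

-0.68

z_P − z_E = -0.941 − 0.024 = -0.9650.
E = -0.9650 / √2 = -0.9650 / 1.41421 = -0.6824 ≈ -0.68.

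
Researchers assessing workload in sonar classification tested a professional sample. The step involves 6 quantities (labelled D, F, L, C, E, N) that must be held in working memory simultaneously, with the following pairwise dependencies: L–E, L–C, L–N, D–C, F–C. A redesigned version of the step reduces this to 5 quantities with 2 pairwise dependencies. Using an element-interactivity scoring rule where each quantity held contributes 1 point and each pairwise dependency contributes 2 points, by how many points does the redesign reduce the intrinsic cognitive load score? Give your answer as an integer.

Original: 6 × 1 + 5 × 2 = 6 + 10 = 16.
Redesigned: 5 × 1 + 2 × 2 = 5 + 4 = 9.
Reduction = 16 − 9 = 7.

7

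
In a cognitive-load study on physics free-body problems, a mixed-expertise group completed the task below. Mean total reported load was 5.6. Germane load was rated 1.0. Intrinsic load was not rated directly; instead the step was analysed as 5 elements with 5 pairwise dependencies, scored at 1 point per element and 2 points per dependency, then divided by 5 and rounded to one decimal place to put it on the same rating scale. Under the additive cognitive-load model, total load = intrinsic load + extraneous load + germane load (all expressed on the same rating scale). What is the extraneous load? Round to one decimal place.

1.6

Intrinsic (element-interactivity): (5 × 1 + 5 × 2) / 5 = 15 / 5 = 3.0000 → 3.0.
extraneous load = total − intrinsic − germane
             = 5.6 − 3.0 − 1.0 = 1.6.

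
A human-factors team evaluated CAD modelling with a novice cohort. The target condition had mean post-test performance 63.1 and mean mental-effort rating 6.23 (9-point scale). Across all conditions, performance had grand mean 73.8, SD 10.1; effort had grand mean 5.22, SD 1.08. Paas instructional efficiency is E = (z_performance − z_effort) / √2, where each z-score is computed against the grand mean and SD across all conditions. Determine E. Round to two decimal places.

z_performance = (63.1 − 73.8) / 10.1 = -10.7000 / 10.1 = -1.0594.
z_effort = (6.23 − 5.22) / 1.08 = 1.0100 / 1.08 = 0.9352.
z_P − z_E = -1.0594 − 0.9352 = -1.9946.
E = -1.9946 / √2 = -1.9946 / 1.41421 = -1.4104 ≈ -1.41.

-1.41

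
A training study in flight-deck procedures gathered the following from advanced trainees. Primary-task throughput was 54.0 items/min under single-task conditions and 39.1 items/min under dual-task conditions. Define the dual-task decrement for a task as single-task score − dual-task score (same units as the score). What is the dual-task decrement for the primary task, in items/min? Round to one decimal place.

14.9

Decrement = 54.0 − 39.1 = 14.9000 items/min ≈ 14.9 items/min.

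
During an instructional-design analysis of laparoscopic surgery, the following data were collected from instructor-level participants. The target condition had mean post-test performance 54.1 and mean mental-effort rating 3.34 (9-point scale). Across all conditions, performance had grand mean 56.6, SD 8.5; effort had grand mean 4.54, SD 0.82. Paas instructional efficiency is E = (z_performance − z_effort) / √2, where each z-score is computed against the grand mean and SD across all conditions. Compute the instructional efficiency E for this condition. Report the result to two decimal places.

z_performance = (54.1 − 56.6) / 8.5 = -2.5000 / 8.5 = -0.2941.
z_effort = (3.34 − 4.54) / 0.82 = -1.2000 / 0.82 = -1.4634.
z_P − z_E = -0.2941 − (-1.4634) = 1.1693.
E = 1.1693 / √2 = 1.1693 / 1.41421 = 0.8268 ≈ 0.83.

0.83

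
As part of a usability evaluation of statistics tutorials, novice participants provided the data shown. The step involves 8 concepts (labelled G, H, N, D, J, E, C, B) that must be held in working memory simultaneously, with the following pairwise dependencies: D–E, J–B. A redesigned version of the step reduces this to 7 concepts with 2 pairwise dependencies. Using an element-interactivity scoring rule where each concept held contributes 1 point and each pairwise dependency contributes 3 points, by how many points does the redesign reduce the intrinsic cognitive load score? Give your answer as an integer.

Original: 8 × 1 + 2 × 3 = 8 + 6 = 14.
Redesigned: 7 × 1 + 2 × 3 = 7 + 6 = 13.
Reduction = 14 − 13 = 1.

1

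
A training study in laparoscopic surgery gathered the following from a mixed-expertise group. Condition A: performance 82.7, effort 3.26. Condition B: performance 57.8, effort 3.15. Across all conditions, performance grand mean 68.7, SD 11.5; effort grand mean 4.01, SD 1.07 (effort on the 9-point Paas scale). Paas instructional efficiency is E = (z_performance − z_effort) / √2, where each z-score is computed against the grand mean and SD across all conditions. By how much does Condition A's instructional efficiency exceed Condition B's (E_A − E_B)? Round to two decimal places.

1.46

Condition A: z_P = (82.7 − 68.7)/11.5 = 1.2174; z_E = (3.26 − 4.01)/1.07 = -0.7009; E_A = (1.2174 − (-0.7009))/√2 = 1.3564.
Condition B: z_P = (57.8 − 68.7)/11.5 = -0.9478; z_E = (3.15 − 4.01)/1.07 = -0.8037; E_B = (-0.9478 − (-0.8037))/√2 = -0.1019.
E_A − E_B = 1.3564 − (-0.1019) = 1.4583 ≈ 1.46.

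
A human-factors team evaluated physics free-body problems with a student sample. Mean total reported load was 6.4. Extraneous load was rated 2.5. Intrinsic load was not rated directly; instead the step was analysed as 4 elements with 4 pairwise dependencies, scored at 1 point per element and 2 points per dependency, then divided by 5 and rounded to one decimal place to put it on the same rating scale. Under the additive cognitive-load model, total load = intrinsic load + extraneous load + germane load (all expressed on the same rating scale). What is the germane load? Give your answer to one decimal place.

1.5

Intrinsic (element-interactivity): (4 × 1 + 4 × 2) / 5 = 12 / 5 = 2.4000 → 2.4.
germane load = total − intrinsic − extraneous
             = 6.4 − 2.4 − 2.5 = 1.5.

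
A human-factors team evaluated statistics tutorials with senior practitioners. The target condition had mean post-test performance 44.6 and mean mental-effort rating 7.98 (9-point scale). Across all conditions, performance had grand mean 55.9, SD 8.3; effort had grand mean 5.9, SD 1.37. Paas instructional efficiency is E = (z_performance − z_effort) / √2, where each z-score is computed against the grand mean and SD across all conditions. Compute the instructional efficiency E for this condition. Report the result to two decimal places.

z_performance = (44.6 − 55.9) / 8.3 = -11.3000 / 8.3 = -1.3614.
z_effort = (7.98 − 5.9) / 1.37 = 2.0800 / 1.37 = 1.5182.
z_P − z_E = -1.3614 − 1.5182 = -2.8796.
E = -2.8796 / √2 = -2.8796 / 1.41421 = -2.0362 ≈ -2.04.

-2.04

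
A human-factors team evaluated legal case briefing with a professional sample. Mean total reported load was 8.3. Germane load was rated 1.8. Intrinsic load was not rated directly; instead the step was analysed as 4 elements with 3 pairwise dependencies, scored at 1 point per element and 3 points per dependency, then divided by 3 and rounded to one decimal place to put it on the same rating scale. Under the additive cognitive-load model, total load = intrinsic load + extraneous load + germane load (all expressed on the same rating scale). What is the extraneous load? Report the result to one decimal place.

2.2

Intrinsic (element-interactivity): (4 × 1 + 3 × 3) / 3 = 13 / 3 = 4.3333 → 4.3.
extraneous load = total − intrinsic − germane
             = 8.3 − 4.3 − 1.8 = 2.2.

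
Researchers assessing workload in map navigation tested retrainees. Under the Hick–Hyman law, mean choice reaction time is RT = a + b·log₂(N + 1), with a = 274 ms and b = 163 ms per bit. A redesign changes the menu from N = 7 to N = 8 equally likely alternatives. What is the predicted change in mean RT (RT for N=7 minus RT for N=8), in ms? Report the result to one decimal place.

-27.7

RT(7) = 274 + 163·log₂(8) = 274 + 163·3.0000 = 763.0000 ms.
RT(8) = 274 + 163·log₂(9) = 274 + 163·3.1699 = 790.6937 ms.
Difference = 763.0000 − 790.6937 = -27.6937 ≈ -27.7 ms.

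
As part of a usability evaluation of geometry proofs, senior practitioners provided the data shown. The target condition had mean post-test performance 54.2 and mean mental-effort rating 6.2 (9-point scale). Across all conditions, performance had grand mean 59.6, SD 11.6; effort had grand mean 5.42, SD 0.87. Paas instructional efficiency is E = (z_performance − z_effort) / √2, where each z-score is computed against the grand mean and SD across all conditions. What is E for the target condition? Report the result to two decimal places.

-0.96

z_performance = (54.2 − 59.6) / 11.6 = -5.4000 / 11.6 = -0.4655.
z_effort = (6.2 − 5.42) / 0.87 = 0.7800 / 0.87 = 0.8966.
z_P − z_E = -0.4655 − 0.8966 = -1.3621.
E = -1.3621 / √2 = -1.3621 / 1.41421 = -0.9632 ≈ -0.96.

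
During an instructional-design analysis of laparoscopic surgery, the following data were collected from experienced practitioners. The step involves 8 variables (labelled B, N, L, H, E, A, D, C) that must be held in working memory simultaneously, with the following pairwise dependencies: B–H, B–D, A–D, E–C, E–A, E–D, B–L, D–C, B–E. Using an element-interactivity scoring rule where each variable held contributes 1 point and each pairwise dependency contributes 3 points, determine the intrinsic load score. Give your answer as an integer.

Count of variables held simultaneously: 8.
Count of pairwise dependencies listed: 9.
Element contribution: 8 × 1 = 8.
Interaction contribution: 9 × 3 = 27.
Intrinsic load = 8 + 27 = 35.

35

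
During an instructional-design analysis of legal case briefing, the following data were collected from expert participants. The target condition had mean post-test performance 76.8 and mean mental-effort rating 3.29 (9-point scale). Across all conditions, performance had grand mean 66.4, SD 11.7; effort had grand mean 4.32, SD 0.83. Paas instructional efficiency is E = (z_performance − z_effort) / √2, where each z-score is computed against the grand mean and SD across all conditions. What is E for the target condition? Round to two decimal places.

1.51

z_performance = (76.8 − 66.4) / 11.7 = 10.4000 / 11.7 = 0.8889.
z_effort = (3.29 − 4.32) / 0.83 = -1.0300 / 0.83 = -1.2410.
z_P − z_E = 0.8889 − (-1.2410) = 2.1299.
E = 2.1299 / √2 = 2.1299 / 1.41421 = 1.5061 ≈ 1.51.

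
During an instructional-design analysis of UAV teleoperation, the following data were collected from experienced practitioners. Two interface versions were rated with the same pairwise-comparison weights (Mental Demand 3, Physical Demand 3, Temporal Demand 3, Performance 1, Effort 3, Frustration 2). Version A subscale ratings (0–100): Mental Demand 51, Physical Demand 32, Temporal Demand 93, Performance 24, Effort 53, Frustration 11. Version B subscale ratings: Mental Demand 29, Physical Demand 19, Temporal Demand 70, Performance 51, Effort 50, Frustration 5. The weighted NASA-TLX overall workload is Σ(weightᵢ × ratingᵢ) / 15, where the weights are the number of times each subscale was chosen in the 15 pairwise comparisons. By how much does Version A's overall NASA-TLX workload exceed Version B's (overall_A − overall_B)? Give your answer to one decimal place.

11.2

Version A weighted sum = 3·51 + 3·32 + 3·93 + 1·24 + 3·53 + 2·11 = 153 + 96 + 279 + 24 + 159 + 22 = 733; overall_A = 733/15 = 48.8667.
Version B weighted sum = 3·29 + 3·19 + 3·70 + 1·51 + 3·50 + 2·5 = 87 + 57 + 210 + 51 + 150 + 10 = 565; overall_B = 565/15 = 37.6667.
Difference = 48.8667 − 37.6667 = 11.2000 ≈ 11.2.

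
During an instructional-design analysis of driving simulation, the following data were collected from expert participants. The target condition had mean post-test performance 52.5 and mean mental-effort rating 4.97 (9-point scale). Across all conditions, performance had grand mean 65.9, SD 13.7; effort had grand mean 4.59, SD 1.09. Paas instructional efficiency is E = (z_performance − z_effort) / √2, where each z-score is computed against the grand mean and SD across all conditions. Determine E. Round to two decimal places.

-0.94

z_performance = (52.5 − 65.9) / 13.7 = -13.4000 / 13.7 = -0.9781.
z_effort = (4.97 − 4.59) / 1.09 = 0.3800 / 1.09 = 0.3486.
z_P − z_E = -0.9781 − 0.3486 = -1.3267.
E = -1.3267 / √2 = -1.3267 / 1.41421 = -0.9381 ≈ -0.94.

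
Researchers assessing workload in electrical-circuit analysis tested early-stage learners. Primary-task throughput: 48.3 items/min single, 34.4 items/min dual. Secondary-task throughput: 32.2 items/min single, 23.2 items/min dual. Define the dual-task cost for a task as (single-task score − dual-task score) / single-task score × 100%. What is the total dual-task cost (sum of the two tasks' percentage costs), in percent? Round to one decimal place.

Primary cost = (48.3 − 34.4) / 48.3 × 100% = 28.7785%.
Secondary cost = (32.2 − 23.2) / 32.2 × 100% = 27.9503%.
Total = 28.7785% + 27.9503% = 56.7288% ≈ 56.7%.

56.7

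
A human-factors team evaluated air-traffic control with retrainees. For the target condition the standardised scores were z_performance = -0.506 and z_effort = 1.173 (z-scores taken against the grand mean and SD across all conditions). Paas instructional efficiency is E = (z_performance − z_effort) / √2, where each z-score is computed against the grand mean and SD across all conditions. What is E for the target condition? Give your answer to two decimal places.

-1.19

z_P − z_E = -0.506 − 1.173 = -1.6790.
E = -1.6790 / √2 = -1.6790 / 1.41421 = -1.1872 ≈ -1.19.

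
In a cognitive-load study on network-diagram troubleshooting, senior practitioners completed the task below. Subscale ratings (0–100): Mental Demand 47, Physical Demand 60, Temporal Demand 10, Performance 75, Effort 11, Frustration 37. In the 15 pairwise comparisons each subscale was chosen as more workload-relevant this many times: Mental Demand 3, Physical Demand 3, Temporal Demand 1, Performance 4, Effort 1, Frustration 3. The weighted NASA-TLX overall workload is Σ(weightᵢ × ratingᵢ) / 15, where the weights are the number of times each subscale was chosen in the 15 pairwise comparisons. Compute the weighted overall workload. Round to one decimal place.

50.2

The tallies are the weights (they sum to 15).
Weighted sum = 3·47 + 3·60 + 1·10 + 4·75 + 1·11 + 3·37
            = 141 + 180 + 10 + 300 + 11 + 111 = 753.
Overall workload = 753 / 15 = 50.2000 ≈ 50.2.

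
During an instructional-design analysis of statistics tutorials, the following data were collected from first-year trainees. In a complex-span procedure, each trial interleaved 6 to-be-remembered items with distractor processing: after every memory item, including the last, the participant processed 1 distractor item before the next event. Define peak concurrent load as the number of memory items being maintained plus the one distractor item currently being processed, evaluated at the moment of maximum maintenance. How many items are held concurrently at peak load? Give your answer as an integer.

7

Maintenance is greatest during the distractor(s) after memory item 6: all 6 memory items are being held.
One distractor item is concurrently being processed.
Peak concurrent load = 6 + 1 = 7 items.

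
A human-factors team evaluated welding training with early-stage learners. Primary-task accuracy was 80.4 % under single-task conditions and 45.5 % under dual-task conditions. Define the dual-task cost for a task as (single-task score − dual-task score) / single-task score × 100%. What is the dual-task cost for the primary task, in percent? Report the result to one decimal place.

43.4

Cost = (80.4 − 45.5) / 80.4 × 100%
     = 34.9000 / 80.4 × 100% = 43.4080%.
≈ 43.4%.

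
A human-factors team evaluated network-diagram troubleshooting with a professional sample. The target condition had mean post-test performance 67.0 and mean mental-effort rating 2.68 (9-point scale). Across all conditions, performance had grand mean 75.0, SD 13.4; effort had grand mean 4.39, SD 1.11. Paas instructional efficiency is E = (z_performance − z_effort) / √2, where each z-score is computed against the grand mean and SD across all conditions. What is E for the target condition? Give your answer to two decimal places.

0.67

z_performance = (67.0 − 75.0) / 13.4 = -8.0000 / 13.4 = -0.5970.
z_effort = (2.68 − 4.39) / 1.11 = -1.7100 / 1.11 = -1.5405.
z_P − z_E = -0.5970 − (-1.5405) = 0.9435.
E = 0.9435 / √2 = 0.9435 / 1.41421 = 0.6672 ≈ 0.67.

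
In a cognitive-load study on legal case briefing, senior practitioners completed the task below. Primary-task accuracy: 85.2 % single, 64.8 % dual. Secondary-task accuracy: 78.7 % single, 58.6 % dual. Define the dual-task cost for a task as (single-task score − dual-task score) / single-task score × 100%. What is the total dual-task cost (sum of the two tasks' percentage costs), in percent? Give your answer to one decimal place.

49.5

Primary cost = (85.2 − 64.8) / 85.2 × 100% = 23.9437%.
Secondary cost = (78.7 − 58.6) / 78.7 × 100% = 25.5400%.
Total = 23.9437% + 25.5400% = 49.4837% ≈ 49.5%.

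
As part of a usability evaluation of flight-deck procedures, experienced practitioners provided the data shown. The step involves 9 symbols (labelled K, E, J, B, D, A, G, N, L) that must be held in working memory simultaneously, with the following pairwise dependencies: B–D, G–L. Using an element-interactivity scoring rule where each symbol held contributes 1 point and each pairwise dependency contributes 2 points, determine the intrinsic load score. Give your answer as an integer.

13

Count of symbols held simultaneously: 9.
Count of pairwise dependencies listed: 2.
Element contribution: 9 × 1 = 9.
Interaction contribution: 2 × 2 = 4.
Intrinsic load = 9 + 4 = 13.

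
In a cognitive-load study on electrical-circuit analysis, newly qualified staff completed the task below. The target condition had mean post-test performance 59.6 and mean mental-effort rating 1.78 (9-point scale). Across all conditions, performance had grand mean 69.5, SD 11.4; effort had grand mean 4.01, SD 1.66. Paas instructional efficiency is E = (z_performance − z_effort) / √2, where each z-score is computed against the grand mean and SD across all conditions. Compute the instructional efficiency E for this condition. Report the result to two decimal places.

0.34

z_performance = (59.6 − 69.5) / 11.4 = -9.9000 / 11.4 = -0.8684.
z_effort = (1.78 − 4.01) / 1.66 = -2.2300 / 1.66 = -1.3434.
z_P − z_E = -0.8684 − (-1.3434) = 0.4750.
E = 0.4750 / √2 = 0.4750 / 1.41421 = 0.3359 ≈ 0.34.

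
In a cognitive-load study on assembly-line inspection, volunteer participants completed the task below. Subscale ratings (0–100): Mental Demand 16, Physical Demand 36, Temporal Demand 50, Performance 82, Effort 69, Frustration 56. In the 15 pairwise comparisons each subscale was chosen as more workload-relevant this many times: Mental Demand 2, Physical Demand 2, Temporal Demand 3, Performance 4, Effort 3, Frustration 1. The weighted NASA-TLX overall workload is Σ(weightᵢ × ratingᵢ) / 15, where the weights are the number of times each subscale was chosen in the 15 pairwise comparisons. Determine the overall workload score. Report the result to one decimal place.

The tallies are the weights (they sum to 15).
Weighted sum = 2·16 + 2·36 + 3·50 + 4·82 + 3·69 + 1·56
            = 32 + 72 + 150 + 328 + 207 + 56 = 845.
Overall workload = 845 / 15 = 56.3333 ≈ 56.3.

56.3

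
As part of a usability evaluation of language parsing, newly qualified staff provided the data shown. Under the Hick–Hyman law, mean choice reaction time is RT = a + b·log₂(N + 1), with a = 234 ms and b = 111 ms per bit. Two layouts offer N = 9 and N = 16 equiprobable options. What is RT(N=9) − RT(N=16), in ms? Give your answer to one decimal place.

-85.0

RT(9) = 234 + 111·log₂(10) = 234 + 111·3.3219 = 602.7309 ms.
RT(16) = 234 + 111·log₂(17) = 234 + 111·4.0875 = 687.7125 ms.
Difference = 602.7309 − 687.7125 = -84.9816 ≈ -85.0 ms.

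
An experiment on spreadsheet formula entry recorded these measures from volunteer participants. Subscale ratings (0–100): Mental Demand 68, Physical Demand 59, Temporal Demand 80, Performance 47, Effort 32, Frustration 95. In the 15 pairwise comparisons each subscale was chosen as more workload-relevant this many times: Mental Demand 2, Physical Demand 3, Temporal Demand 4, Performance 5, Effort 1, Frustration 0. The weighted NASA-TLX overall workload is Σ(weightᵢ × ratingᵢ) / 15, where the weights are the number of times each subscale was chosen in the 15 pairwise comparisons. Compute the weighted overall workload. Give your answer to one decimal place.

The tallies are the weights (they sum to 15).
Weighted sum = 2·68 + 3·59 + 4·80 + 5·47 + 1·32 + 0·95
            = 136 + 177 + 320 + 235 + 32 + 0 = 900.
Overall workload = 900 / 15 = 60.0000 ≈ 60.0.

60.0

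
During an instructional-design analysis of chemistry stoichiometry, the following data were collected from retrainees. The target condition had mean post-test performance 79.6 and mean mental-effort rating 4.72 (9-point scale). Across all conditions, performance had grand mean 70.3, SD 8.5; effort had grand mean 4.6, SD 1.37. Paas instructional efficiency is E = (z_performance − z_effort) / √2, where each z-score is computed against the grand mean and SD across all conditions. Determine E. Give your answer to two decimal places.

0.71

z_performance = (79.6 − 70.3) / 8.5 = 9.3000 / 8.5 = 1.0941.
z_effort = (4.72 − 4.6) / 1.37 = 0.1200 / 1.37 = 0.0876.
z_P − z_E = 1.0941 − 0.0876 = 1.0065.
E = 1.0065 / √2 = 1.0065 / 1.41421 = 0.7117 ≈ 0.71.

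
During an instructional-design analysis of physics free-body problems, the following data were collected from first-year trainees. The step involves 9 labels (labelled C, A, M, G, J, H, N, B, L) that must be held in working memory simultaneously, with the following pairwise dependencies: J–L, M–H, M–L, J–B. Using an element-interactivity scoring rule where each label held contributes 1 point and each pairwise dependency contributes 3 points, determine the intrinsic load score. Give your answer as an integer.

Count of labels held simultaneously: 9.
Count of pairwise dependencies listed: 4.
Element contribution: 9 × 1 = 9.
Interaction contribution: 4 × 3 = 12.
Intrinsic load = 9 + 12 = 21.

21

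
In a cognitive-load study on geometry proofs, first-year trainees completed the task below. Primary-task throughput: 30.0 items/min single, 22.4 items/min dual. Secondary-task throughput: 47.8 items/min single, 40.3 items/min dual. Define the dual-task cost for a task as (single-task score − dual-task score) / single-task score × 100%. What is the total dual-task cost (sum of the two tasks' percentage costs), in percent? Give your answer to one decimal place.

Primary cost = (30.0 − 22.4) / 30.0 × 100% = 25.3333%.
Secondary cost = (47.8 − 40.3) / 47.8 × 100% = 15.6904%.
Total = 25.3333% + 15.6904% = 41.0237% ≈ 41.0%.

41.0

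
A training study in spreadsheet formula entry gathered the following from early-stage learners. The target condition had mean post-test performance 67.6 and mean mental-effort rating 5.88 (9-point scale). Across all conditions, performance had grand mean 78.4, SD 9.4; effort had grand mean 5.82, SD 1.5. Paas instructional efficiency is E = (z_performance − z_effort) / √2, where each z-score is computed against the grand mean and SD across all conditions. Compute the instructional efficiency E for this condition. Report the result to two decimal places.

z_performance = (67.6 − 78.4) / 9.4 = -10.8000 / 9.4 = -1.1489.
z_effort = (5.88 − 5.82) / 1.5 = 0.0600 / 1.5 = 0.0400.
z_P − z_E = -1.1489 − 0.0400 = -1.1889.
E = -1.1889 / √2 = -1.1889 / 1.41421 = -0.8407 ≈ -0.84.

-0.84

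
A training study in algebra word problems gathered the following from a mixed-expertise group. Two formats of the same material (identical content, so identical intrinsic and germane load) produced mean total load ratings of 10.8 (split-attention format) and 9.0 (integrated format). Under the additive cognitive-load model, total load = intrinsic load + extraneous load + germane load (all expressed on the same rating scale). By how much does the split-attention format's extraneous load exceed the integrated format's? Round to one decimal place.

1.8

Intrinsic and germane load are equal across formats, so the difference in total load equals the difference in extraneous load.
Extraneous-load difference = 10.8 − 9.0 = 1.8.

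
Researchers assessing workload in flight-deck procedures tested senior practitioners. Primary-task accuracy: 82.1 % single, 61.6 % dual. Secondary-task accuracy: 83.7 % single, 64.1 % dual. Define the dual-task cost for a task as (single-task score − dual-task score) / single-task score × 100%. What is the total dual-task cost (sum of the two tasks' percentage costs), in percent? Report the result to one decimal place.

Primary cost = (82.1 − 61.6) / 82.1 × 100% = 24.9695%.
Secondary cost = (83.7 − 64.1) / 83.7 × 100% = 23.4170%.
Total = 24.9695% + 23.4170% = 48.3865% ≈ 48.4%.

48.4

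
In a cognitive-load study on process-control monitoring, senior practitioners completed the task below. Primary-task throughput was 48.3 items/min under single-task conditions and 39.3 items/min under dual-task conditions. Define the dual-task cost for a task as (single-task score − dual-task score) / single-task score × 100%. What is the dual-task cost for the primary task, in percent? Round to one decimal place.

Cost = (48.3 − 39.3) / 48.3 × 100%
     = 9.0000 / 48.3 × 100% = 18.6335%.
≈ 18.6%.

18.6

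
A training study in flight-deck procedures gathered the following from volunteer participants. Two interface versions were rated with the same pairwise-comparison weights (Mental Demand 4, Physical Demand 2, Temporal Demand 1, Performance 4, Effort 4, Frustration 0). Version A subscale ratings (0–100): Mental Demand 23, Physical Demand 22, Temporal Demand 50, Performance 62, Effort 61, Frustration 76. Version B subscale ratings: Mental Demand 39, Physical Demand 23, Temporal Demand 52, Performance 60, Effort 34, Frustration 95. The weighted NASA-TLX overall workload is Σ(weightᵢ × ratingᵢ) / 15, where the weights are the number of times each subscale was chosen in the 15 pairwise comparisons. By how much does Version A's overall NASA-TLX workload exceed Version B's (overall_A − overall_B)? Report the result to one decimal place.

Version A weighted sum = 4·23 + 2·22 + 1·50 + 4·62 + 4·61 + 0·76 = 92 + 44 + 50 + 248 + 244 + 0 = 678; overall_A = 678/15 = 45.2000.
Version B weighted sum = 4·39 + 2·23 + 1·52 + 4·60 + 4·34 + 0·95 = 156 + 46 + 52 + 240 + 136 + 0 = 630; overall_B = 630/15 = 42.0000.
Difference = 45.2000 − 42.0000 = 3.2000 ≈ 3.2.

3.2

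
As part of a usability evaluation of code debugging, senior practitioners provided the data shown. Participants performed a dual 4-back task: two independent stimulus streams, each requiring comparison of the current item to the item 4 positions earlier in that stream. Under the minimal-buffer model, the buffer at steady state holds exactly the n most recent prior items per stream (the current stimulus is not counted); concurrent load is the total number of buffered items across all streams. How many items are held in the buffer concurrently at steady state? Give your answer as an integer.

Each stream's buffer holds its 4 most recent prior items.
Two independent streams: 2 × 4 = 8 buffered items at steady state.

8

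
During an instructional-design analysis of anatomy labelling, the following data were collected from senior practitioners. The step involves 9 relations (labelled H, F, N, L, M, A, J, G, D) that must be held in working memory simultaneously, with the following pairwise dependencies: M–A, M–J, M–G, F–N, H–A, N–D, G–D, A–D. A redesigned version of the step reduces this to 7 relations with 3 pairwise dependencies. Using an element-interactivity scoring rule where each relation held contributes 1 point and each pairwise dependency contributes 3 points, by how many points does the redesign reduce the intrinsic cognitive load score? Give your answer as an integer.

17

Original: 9 × 1 + 8 × 3 = 9 + 24 = 33.
Redesigned: 7 × 1 + 3 × 3 = 7 + 9 = 16.
Reduction = 33 − 16 = 17.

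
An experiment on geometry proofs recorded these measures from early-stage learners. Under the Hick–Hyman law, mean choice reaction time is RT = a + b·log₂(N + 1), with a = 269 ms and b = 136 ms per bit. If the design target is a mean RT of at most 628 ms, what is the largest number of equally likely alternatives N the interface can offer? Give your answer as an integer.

5

Set 269 + 136·log₂(N + 1) ≤ 628.
log₂(N + 1) ≤ (628 − 269) / 136 = 2.6397.
N + 1 ≤ 2^2.6397 = 6.2320.
N ≤ 5.2320, so the largest integer N is 5.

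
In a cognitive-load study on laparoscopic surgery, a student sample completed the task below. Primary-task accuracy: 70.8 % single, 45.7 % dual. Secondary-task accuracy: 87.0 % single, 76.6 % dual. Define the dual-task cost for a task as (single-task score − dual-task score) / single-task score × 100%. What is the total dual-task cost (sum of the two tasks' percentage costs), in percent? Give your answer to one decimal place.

47.4

Primary cost = (70.8 − 45.7) / 70.8 × 100% = 35.4520%.
Secondary cost = (87.0 − 76.6) / 87.0 × 100% = 11.9540%.
Total = 35.4520% + 11.9540% = 47.4060% ≈ 47.4%.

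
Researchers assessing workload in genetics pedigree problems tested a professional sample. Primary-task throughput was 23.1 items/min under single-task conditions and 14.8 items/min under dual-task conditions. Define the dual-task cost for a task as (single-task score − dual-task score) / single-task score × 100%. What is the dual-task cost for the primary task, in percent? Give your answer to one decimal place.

Cost = (23.1 − 14.8) / 23.1 × 100%
     = 8.3000 / 23.1 × 100% = 35.9307%.
≈ 35.9%.

35.9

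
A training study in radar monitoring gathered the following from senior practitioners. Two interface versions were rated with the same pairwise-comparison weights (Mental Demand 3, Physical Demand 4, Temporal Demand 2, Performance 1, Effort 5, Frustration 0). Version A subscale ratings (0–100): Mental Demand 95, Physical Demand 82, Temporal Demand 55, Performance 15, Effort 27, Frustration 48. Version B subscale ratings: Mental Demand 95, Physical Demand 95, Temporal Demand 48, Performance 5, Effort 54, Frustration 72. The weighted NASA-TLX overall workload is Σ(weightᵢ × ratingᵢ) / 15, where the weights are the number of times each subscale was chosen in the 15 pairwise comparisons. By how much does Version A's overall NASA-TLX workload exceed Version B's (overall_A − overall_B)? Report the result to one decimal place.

-10.9

Version A weighted sum = 3·95 + 4·82 + 2·55 + 1·15 + 5·27 + 0·48 = 285 + 328 + 110 + 15 + 135 + 0 = 873; overall_A = 873/15 = 58.2000.
Version B weighted sum = 3·95 + 4·95 + 2·48 + 1·5 + 5·54 + 0·72 = 285 + 380 + 96 + 5 + 270 + 0 = 1036; overall_B = 1036/15 = 69.0667.
Difference = 58.2000 − 69.0667 = -10.8667 ≈ -10.9.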